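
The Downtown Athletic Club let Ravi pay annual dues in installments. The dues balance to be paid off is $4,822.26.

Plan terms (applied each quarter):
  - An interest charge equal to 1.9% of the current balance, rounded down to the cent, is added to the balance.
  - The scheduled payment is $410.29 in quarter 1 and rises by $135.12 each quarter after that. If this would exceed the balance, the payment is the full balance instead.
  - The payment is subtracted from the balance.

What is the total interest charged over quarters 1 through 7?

$418.50

Quarter 1: $4,822.26 +$91.62 interest = $4,913.88; pay $410.29 → $4,503.59
Quarter 2: $4,503.59 +$85.56 interest = $4,589.15; pay $545.41 → $4,043.74
Quarter 3: $4,043.74 +$76.83 interest = $4,120.57; pay $680.53 → $3,440.04
Quarter 4: $3,440.04 +$65.36 interest = $3,505.40; pay $815.65 → $2,689.75
Quarter 5: $2,689.75 +$51.10 interest = $2,740.85; pay $950.77 → $1,790.08
Quarter 6: $1,790.08 +$34.01 interest = $1,824.09; pay $1,085.89 → $738.20
Quarter 7: $738.20 +$14.02 interest = $752.22; pay $752.22 → $0.00
Total interest: $91.62 + $85.56 + $76.83 + $65.36 + $51.10 + $34.01 + $14.02 = $418.50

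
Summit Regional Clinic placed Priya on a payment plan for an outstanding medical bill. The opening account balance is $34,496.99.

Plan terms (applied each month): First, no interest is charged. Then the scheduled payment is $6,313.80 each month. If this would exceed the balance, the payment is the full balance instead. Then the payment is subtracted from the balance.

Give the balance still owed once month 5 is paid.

$2,927.99

Month 1: opening $34,496.99; payment $6,313.80; balance $28,183.19
Month 2: opening $28,183.19; payment $6,313.80; balance $21,869.39
Month 3: opening $21,869.39; payment $6,313.80; balance $15,555.59
Month 4: opening $15,555.59; payment $6,313.80; balance $9,241.79
Month 5: opening $9,241.79; payment $6,313.80; balance $2,927.99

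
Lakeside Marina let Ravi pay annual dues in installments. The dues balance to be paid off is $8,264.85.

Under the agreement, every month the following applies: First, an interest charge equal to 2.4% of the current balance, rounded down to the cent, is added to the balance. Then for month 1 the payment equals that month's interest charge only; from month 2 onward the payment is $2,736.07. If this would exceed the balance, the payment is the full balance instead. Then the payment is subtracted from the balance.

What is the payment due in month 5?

Month 1: $8,264.85 +$198.35 interest = $8,463.20; pay $198.35 → $8,264.85
Month 2: $8,264.85 +$198.35 interest = $8,463.20; pay $2,736.07 → $5,727.13
Month 3: $5,727.13 +$137.45 interest = $5,864.58; pay $2,736.07 → $3,128.51
Month 4: $3,128.51 +$75.08 interest = $3,203.59; pay $2,736.07 → $467.52
Month 5: $467.52 +$11.22 interest = $478.74; pay $478.74 → $0.00

$478.74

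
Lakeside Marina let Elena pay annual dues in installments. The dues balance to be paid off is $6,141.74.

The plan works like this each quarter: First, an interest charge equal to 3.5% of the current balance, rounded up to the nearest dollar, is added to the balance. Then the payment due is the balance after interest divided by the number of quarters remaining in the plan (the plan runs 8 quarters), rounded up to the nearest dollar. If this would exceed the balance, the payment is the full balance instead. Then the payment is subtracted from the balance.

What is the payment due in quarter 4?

$881.00

Quarter 1: opening $6,141.74; interest $215.00 → $6,356.74; payment $795.00; balance $5,561.74
Quarter 2: opening $5,561.74; interest $195.00 → $5,756.74; payment $823.00; balance $4,933.74
Quarter 3: opening $4,933.74; interest $173.00 → $5,106.74; payment $852.00; balance $4,254.74
Quarter 4: opening $4,254.74; interest $149.00 → $4,403.74; payment $881.00; balance $3,522.74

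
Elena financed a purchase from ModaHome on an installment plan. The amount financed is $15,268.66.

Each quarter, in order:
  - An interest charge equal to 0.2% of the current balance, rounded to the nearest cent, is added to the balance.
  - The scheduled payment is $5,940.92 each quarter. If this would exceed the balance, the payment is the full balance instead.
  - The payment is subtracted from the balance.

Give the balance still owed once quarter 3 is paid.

$0.00

Quarter 1: $15,268.66 +$30.54 interest = $15,299.20; pay $5,940.92 → $9,358.28
Quarter 2: $9,358.28 +$18.72 interest = $9,377.00; pay $5,940.92 → $3,436.08
Quarter 3: $3,436.08 +$6.87 interest = $3,442.95; pay $3,442.95 → $0.00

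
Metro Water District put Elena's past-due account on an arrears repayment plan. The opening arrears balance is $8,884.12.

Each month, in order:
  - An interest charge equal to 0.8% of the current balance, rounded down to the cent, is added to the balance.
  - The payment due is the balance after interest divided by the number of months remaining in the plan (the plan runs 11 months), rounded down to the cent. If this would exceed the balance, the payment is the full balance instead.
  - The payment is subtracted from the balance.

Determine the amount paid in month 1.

Month 1: opening $8,884.12; interest $71.07 → $8,955.19; payment $814.10; balance $8,141.09

$814.10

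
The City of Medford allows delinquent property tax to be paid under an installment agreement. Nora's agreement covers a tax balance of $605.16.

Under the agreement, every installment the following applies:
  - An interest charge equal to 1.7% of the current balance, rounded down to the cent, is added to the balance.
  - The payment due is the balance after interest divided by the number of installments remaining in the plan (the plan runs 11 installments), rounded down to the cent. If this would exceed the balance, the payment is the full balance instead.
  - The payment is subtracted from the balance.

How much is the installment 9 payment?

Installment 1: $605.16 +$10.28 interest = $615.44; pay $55.94 → $559.50
Installment 2: $559.50 +$9.51 interest = $569.01; pay $56.90 → $512.11
Installment 3: $512.11 +$8.70 interest = $520.81; pay $57.86 → $462.95
Installment 4: $462.95 +$7.87 interest = $470.82; pay $58.85 → $411.97
Installment 5: $411.97 +$7.00 interest = $418.97; pay $59.85 → $359.12
Installment 6: $359.12 +$6.10 interest = $365.22; pay $60.87 → $304.35
Installment 7: $304.35 +$5.17 interest = $309.52; pay $61.90 → $247.62
Installment 8: $247.62 +$4.20 interest = $251.82; pay $62.95 → $188.87
Installment 9: $188.87 +$3.21 interest = $192.08; pay $64.02 → $128.06

$64.02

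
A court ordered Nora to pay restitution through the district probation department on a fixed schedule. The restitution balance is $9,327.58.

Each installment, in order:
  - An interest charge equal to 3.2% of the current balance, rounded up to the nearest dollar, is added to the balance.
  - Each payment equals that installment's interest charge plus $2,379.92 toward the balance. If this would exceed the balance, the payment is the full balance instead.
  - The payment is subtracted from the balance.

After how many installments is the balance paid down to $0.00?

4

Installment 1: $9,327.58 +$299.00 interest = $9,626.58; pay $2,678.92 → $6,947.66
Installment 2: $6,947.66 +$223.00 interest = $7,170.66; pay $2,602.92 → $4,567.74
Installment 3: $4,567.74 +$147.00 interest = $4,714.74; pay $2,526.92 → $2,187.82
Installment 4: $2,187.82 +$71.00 interest = $2,258.82; pay $2,258.82 → $0.00
Balance reaches $0.00 in installment 4.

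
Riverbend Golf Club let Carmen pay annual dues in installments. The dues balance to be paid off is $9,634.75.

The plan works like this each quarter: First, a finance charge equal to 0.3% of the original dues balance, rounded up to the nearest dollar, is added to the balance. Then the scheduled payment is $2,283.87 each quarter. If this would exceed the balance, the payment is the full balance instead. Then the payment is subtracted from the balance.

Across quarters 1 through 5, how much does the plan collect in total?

Quarter 1: opening $9,634.75; interest $29.00 → $9,663.75; payment $2,283.87; balance $7,379.88
Quarter 2: opening $7,379.88; interest $29.00 → $7,408.88; payment $2,283.87; balance $5,125.01
Quarter 3: opening $5,125.01; interest $29.00 → $5,154.01; payment $2,283.87; balance $2,870.14
Quarter 4: opening $2,870.14; interest $29.00 → $2,899.14; payment $2,283.87; balance $615.27
Quarter 5: opening $615.27; interest $29.00 → $644.27; payment $644.27; balance $0.00
Total paid: $9,779.75

$9,779.75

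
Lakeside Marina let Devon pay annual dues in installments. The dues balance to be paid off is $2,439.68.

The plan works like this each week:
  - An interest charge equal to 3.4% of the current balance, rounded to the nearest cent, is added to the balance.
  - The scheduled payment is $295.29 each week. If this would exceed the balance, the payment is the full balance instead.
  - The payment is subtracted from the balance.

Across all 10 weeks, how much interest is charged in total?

Week 1: opening $2,439.68; interest $82.95 → $2,522.63; payment $295.29; balance $2,227.34
Week 2: opening $2,227.34; interest $75.73 → $2,303.07; payment $295.29; balance $2,007.78
Week 3: opening $2,007.78; interest $68.26 → $2,076.04; payment $295.29; balance $1,780.75
Week 4: opening $1,780.75; interest $60.55 → $1,841.30; payment $295.29; balance $1,546.01
Week 5: opening $1,546.01; interest $52.56 → $1,598.57; payment $295.29; balance $1,303.28
Week 6: opening $1,303.28; interest $44.31 → $1,347.59; payment $295.29; balance $1,052.30
Week 7: opening $1,052.30; interest $35.78 → $1,088.08; payment $295.29; balance $792.79
Week 8: opening $792.79; interest $26.95 → $819.74; payment $295.29; balance $524.45
Week 9: opening $524.45; interest $17.83 → $542.28; payment $295.29; balance $246.99
Week 10: opening $246.99; interest $8.40 → $255.39; payment $255.39; balance $0.00
Total interest: $82.95 + $75.73 + $68.26 + $60.55 + $52.56 + $44.31 + $35.78 + $26.95 + $17.83 + $8.40 = $473.32

$473.32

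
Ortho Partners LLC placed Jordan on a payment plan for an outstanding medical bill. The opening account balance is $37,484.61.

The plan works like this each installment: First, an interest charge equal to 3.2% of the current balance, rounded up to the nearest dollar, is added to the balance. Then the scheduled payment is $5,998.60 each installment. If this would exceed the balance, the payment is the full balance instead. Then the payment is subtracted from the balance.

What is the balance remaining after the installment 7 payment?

$491.41

Installment 1: $37,484.61 +$1,200.00 interest = $38,684.61; pay $5,998.60 → $32,686.01
Installment 2: $32,686.01 +$1,046.00 interest = $33,732.01; pay $5,998.60 → $27,733.41
Installment 3: $27,733.41 +$888.00 interest = $28,621.41; pay $5,998.60 → $22,622.81
Installment 4: $22,622.81 +$724.00 interest = $23,346.81; pay $5,998.60 → $17,348.21
Installment 5: $17,348.21 +$556.00 interest = $17,904.21; pay $5,998.60 → $11,905.61
Installment 6: $11,905.61 +$381.00 interest = $12,286.61; pay $5,998.60 → $6,288.01
Installment 7: $6,288.01 +$202.00 interest = $6,490.01; pay $5,998.60 → $491.41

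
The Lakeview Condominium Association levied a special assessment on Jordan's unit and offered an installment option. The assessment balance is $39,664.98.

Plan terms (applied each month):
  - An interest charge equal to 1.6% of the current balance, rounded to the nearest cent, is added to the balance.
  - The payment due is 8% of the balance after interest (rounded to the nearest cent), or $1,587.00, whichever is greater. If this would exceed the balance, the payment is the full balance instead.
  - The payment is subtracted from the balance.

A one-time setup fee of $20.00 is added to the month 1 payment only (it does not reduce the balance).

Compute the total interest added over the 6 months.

$3,237.91

# | Opening | Interest | Payment | Fee | End bal
1 | $39,664.98 | $634.64 | $3,223.97 | $20.00 | $37,075.65
2 | $37,075.65 | $593.21 | $3,013.51 | — | $34,655.35
3 | $34,655.35 | $554.49 | $2,816.79 | — | $32,393.05
4 | $32,393.05 | $518.29 | $2,632.91 | — | $30,278.43
5 | $30,278.43 | $484.45 | $2,461.03 | — | $28,301.85
6 | $28,301.85 | $452.83 | $2,300.37 | — | $26,454.31
Total interest: $634.64 + $593.21 + $554.49 + $518.29 + $484.45 + $452.83 = $3,237.91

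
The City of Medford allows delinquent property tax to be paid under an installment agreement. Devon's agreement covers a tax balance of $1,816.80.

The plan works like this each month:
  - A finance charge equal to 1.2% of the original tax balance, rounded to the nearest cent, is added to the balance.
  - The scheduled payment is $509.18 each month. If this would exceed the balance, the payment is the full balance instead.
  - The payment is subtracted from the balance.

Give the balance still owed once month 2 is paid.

$842.04

Month 1: opening $1,816.80; interest $21.80 → $1,838.60; payment $509.18; balance $1,329.42
Month 2: opening $1,329.42; interest $21.80 → $1,351.22; payment $509.18; balance $842.04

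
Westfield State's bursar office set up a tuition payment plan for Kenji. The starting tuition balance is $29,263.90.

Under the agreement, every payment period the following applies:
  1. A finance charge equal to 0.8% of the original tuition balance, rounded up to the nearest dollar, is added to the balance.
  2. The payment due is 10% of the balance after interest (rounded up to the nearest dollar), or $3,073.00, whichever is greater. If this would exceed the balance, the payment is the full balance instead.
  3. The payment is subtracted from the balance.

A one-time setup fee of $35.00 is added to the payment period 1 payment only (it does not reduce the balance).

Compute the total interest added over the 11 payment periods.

$2,585.00

Payment period 1: $29,263.90 +$235.00 interest = $29,498.90; pay $3,073.00 (+ $35.00 fee) → $26,425.90
Payment period 2: $26,425.90 +$235.00 interest = $26,660.90; pay $3,073.00 → $23,587.90
Payment period 3: $23,587.90 +$235.00 interest = $23,822.90; pay $3,073.00 → $20,749.90
Payment period 4: $20,749.90 +$235.00 interest = $20,984.90; pay $3,073.00 → $17,911.90
Payment period 5: $17,911.90 +$235.00 interest = $18,146.90; pay $3,073.00 → $15,073.90
Payment period 6: $15,073.90 +$235.00 interest = $15,308.90; pay $3,073.00 → $12,235.90
Payment period 7: $12,235.90 +$235.00 interest = $12,470.90; pay $3,073.00 → $9,397.90
Payment period 8: $9,397.90 +$235.00 interest = $9,632.90; pay $3,073.00 → $6,559.90
Payment period 9: $6,559.90 +$235.00 interest = $6,794.90; pay $3,073.00 → $3,721.90
Payment period 10: $3,721.90 +$235.00 interest = $3,956.90; pay $3,073.00 → $883.90
Payment period 11: $883.90 +$235.00 interest = $1,118.90; pay $1,118.90 → $0.00
Total interest: $235.00 + $235.00 + $235.00 + $235.00 + $235.00 + $235.00 + $235.00 + $235.00 + $235.00 + $235.00 + $235.00 = $2,585.00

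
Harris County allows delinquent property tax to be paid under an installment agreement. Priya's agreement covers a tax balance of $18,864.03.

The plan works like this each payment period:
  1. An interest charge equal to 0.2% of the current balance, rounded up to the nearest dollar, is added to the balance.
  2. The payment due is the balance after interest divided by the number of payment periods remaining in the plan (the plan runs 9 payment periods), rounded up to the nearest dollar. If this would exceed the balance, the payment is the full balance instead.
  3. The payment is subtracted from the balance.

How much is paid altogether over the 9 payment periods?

Payment period 1: opening $18,864.03; interest $38.00 → $18,902.03; payment $2,101.00; balance $16,801.03
Payment period 2: opening $16,801.03; interest $34.00 → $16,835.03; payment $2,105.00; balance $14,730.03
Payment period 3: opening $14,730.03; interest $30.00 → $14,760.03; payment $2,109.00; balance $12,651.03
Payment period 4: opening $12,651.03; interest $26.00 → $12,677.03; payment $2,113.00; balance $10,564.03
Payment period 5: opening $10,564.03; interest $22.00 → $10,586.03; payment $2,118.00; balance $8,468.03
Payment period 6: opening $8,468.03; interest $17.00 → $8,485.03; payment $2,122.00; balance $6,363.03
Payment period 7: opening $6,363.03; interest $13.00 → $6,376.03; payment $2,126.00; balance $4,250.03
Payment period 8: opening $4,250.03; interest $9.00 → $4,259.03; payment $2,130.00; balance $2,129.03
Payment period 9: opening $2,129.03; interest $5.00 → $2,134.03; payment $2,134.03; balance $0.00
Total paid: $19,058.03

$19,058.03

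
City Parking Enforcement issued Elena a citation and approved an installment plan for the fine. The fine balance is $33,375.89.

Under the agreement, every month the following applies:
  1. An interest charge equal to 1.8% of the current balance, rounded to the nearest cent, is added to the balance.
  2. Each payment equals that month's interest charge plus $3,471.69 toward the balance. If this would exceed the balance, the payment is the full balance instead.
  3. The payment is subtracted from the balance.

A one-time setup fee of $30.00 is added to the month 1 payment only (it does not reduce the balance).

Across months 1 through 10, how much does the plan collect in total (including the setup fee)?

$36,601.47

Month 1: $33,375.89 +$600.77 interest = $33,976.66; pay $4,072.46 (+ $30.00 fee) → $29,904.20
Month 2: $29,904.20 +$538.28 interest = $30,442.48; pay $4,009.97 → $26,432.51
Month 3: $26,432.51 +$475.79 interest = $26,908.30; pay $3,947.48 → $22,960.82
Month 4: $22,960.82 +$413.29 interest = $23,374.11; pay $3,884.98 → $19,489.13
Month 5: $19,489.13 +$350.80 interest = $19,839.93; pay $3,822.49 → $16,017.44
Month 6: $16,017.44 +$288.31 interest = $16,305.75; pay $3,760.00 → $12,545.75
Month 7: $12,545.75 +$225.82 interest = $12,771.57; pay $3,697.51 → $9,074.06
Month 8: $9,074.06 +$163.33 interest = $9,237.39; pay $3,635.02 → $5,602.37
Month 9: $5,602.37 +$100.84 interest = $5,703.21; pay $3,572.53 → $2,130.68
Month 10: $2,130.68 +$38.35 interest = $2,169.03; pay $2,169.03 → $0.00
Total paid: $36,601.47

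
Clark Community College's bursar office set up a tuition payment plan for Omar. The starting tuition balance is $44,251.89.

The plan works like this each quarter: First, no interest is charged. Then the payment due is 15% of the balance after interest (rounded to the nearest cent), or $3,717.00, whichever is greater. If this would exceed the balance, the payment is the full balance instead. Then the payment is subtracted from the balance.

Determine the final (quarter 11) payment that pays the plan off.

$797.76

Quarter 1: opening $44,251.89; payment $6,637.78; balance $37,614.11
Quarter 2: opening $37,614.11; payment $5,642.12; balance $31,971.99
Quarter 3: opening $31,971.99; payment $4,795.80; balance $27,176.19
Quarter 4: opening $27,176.19; payment $4,076.43; balance $23,099.76
Quarter 5: opening $23,099.76; payment $3,717.00; balance $19,382.76
Quarter 6: opening $19,382.76; payment $3,717.00; balance $15,665.76
Quarter 7: opening $15,665.76; payment $3,717.00; balance $11,948.76
Quarter 8: opening $11,948.76; payment $3,717.00; balance $8,231.76
Quarter 9: opening $8,231.76; payment $3,717.00; balance $4,514.76
Quarter 10: opening $4,514.76; payment $3,717.00; balance $797.76
Quarter 11: opening $797.76; payment $797.76; balance $0.00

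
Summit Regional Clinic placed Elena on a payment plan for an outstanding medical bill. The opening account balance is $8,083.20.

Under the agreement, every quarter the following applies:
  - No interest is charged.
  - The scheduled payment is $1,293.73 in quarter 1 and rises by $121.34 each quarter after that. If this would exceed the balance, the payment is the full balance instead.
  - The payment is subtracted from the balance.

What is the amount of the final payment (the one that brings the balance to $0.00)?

$401.15

Quarter 1: opening $8,083.20; payment $1,293.73; balance $6,789.47
Quarter 2: opening $6,789.47; payment $1,415.07; balance $5,374.40
Quarter 3: opening $5,374.40; payment $1,536.41; balance $3,837.99
Quarter 4: opening $3,837.99; payment $1,657.75; balance $2,180.24
Quarter 5: opening $2,180.24; payment $1,779.09; balance $401.15
Quarter 6: opening $401.15; payment $401.15; balance $0.00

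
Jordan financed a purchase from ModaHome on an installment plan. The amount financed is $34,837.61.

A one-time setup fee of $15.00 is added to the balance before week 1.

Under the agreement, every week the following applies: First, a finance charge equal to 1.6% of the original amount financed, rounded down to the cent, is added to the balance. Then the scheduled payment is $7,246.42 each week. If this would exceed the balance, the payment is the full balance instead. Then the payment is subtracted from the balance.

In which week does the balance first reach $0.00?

6

Week 1: $34,852.61 +$557.40 interest = $35,410.01; pay $7,246.42 → $28,163.59
Week 2: $28,163.59 +$557.40 interest = $28,720.99; pay $7,246.42 → $21,474.57
Week 3: $21,474.57 +$557.40 interest = $22,031.97; pay $7,246.42 → $14,785.55
Week 4: $14,785.55 +$557.40 interest = $15,342.95; pay $7,246.42 → $8,096.53
Week 5: $8,096.53 +$557.40 interest = $8,653.93; pay $7,246.42 → $1,407.51
Week 6: $1,407.51 +$557.40 interest = $1,964.91; pay $1,964.91 → $0.00
Balance reaches $0.00 in week 6.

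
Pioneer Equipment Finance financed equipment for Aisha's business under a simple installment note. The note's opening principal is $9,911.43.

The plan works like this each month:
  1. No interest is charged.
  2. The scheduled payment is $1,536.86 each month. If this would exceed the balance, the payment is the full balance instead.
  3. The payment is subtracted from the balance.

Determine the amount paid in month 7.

$690.27

Month 1: opening $9,911.43; payment $1,536.86; balance $8,374.57
Month 2: opening $8,374.57; payment $1,536.86; balance $6,837.71
Month 3: opening $6,837.71; payment $1,536.86; balance $5,300.85
Month 4: opening $5,300.85; payment $1,536.86; balance $3,763.99
Month 5: opening $3,763.99; payment $1,536.86; balance $2,227.13
Month 6: opening $2,227.13; payment $1,536.86; balance $690.27
Month 7: opening $690.27; payment $690.27; balance $0.00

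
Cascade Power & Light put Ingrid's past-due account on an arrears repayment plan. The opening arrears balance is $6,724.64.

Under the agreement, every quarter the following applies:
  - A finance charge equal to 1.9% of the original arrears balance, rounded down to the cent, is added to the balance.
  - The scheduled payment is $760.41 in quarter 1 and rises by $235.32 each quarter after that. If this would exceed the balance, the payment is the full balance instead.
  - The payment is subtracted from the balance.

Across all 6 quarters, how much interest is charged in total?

$766.56

# | Opening | Interest | Payment | End bal
1 | $6,724.64 | $127.76 | $760.41 | $6,091.99
2 | $6,091.99 | $127.76 | $995.73 | $5,224.02
3 | $5,224.02 | $127.76 | $1,231.05 | $4,120.73
4 | $4,120.73 | $127.76 | $1,466.37 | $2,782.12
5 | $2,782.12 | $127.76 | $1,701.69 | $1,208.19
6 | $1,208.19 | $127.76 | $1,335.95 | $0.00
Total interest: $127.76 + $127.76 + $127.76 + $127.76 + $127.76 + $127.76 = $766.56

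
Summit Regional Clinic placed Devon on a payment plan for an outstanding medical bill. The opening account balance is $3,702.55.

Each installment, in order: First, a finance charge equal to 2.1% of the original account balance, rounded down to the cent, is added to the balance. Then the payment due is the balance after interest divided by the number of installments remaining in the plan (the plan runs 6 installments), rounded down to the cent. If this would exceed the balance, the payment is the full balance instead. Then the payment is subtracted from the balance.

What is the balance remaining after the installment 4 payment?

$1,381.92

Installment 1: $3,702.55 +$77.75 interest = $3,780.30; pay $630.05 → $3,150.25
Installment 2: $3,150.25 +$77.75 interest = $3,228.00; pay $645.60 → $2,582.40
Installment 3: $2,582.40 +$77.75 interest = $2,660.15; pay $665.03 → $1,995.12
Installment 4: $1,995.12 +$77.75 interest = $2,072.87; pay $690.95 → $1,381.92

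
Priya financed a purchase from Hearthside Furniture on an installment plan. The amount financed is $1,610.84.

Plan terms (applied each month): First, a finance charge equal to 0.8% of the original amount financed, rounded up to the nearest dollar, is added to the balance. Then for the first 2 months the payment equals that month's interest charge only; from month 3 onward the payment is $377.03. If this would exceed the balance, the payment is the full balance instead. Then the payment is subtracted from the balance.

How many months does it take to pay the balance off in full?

7

Month 1: opening $1,610.84; interest $13.00 → $1,623.84; payment $13.00; balance $1,610.84
Month 2: opening $1,610.84; interest $13.00 → $1,623.84; payment $13.00; balance $1,610.84
Month 3: opening $1,610.84; interest $13.00 → $1,623.84; payment $377.03; balance $1,246.81
Month 4: opening $1,246.81; interest $13.00 → $1,259.81; payment $377.03; balance $882.78
Month 5: opening $882.78; interest $13.00 → $895.78; payment $377.03; balance $518.75
Month 6: opening $518.75; interest $13.00 → $531.75; payment $377.03; balance $154.72
Month 7: opening $154.72; interest $13.00 → $167.72; payment $167.72; balance $0.00
Balance reaches $0.00 in month 7.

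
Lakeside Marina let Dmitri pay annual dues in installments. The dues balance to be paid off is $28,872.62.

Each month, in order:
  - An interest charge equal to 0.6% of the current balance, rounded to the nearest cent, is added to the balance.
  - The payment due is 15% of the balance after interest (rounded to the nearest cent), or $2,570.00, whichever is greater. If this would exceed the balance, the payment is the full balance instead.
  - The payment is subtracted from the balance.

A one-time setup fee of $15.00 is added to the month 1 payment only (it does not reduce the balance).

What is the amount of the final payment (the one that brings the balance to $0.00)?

# | Opening | Interest | Payment | Fee | End bal
1 | $28,872.62 | $173.24 | $4,356.88 | $15.00 | $24,688.98
2 | $24,688.98 | $148.13 | $3,725.57 | — | $21,111.54
3 | $21,111.54 | $126.67 | $3,185.73 | — | $18,052.48
4 | $18,052.48 | $108.31 | $2,724.12 | — | $15,436.67
5 | $15,436.67 | $92.62 | $2,570.00 | — | $12,959.29
6 | $12,959.29 | $77.76 | $2,570.00 | — | $10,467.05
7 | $10,467.05 | $62.80 | $2,570.00 | — | $7,959.85
8 | $7,959.85 | $47.76 | $2,570.00 | — | $5,437.61
9 | $5,437.61 | $32.63 | $2,570.00 | — | $2,900.24
10 | $2,900.24 | $17.40 | $2,570.00 | — | $347.64
11 | $347.64 | $2.09 | $349.73 | — | $0.00

$349.73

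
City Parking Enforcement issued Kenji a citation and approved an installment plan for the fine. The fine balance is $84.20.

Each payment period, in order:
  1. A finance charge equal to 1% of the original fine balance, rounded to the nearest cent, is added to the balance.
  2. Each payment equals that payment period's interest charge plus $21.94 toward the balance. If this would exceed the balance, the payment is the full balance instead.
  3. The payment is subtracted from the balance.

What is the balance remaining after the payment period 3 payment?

Payment period 1: $84.20 +$0.84 interest = $85.04; pay $22.78 → $62.26
Payment period 2: $62.26 +$0.84 interest = $63.10; pay $22.78 → $40.32
Payment period 3: $40.32 +$0.84 interest = $41.16; pay $22.78 → $18.38

$18.38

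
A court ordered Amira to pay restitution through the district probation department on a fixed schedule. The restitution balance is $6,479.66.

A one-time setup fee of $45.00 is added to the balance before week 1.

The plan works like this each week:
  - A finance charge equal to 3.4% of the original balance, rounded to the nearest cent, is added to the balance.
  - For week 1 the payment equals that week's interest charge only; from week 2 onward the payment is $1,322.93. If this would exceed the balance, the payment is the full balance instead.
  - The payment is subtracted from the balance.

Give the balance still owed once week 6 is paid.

# | Opening | Interest | Payment | End bal
1 | $6,524.66 | $220.31 | $220.31 | $6,524.66
2 | $6,524.66 | $220.31 | $1,322.93 | $5,422.04
3 | $5,422.04 | $220.31 | $1,322.93 | $4,319.42
4 | $4,319.42 | $220.31 | $1,322.93 | $3,216.80
5 | $3,216.80 | $220.31 | $1,322.93 | $2,114.18
6 | $2,114.18 | $220.31 | $1,322.93 | $1,011.56

$1,011.56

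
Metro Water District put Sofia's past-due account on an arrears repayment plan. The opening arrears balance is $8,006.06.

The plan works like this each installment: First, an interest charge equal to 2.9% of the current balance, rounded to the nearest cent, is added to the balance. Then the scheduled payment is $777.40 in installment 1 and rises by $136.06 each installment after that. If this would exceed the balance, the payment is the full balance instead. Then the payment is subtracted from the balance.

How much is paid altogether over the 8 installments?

$9,164.95

Installment 1: $8,006.06 +$232.18 interest = $8,238.24; pay $777.40 → $7,460.84
Installment 2: $7,460.84 +$216.36 interest = $7,677.20; pay $913.46 → $6,763.74
Installment 3: $6,763.74 +$196.15 interest = $6,959.89; pay $1,049.52 → $5,910.37
Installment 4: $5,910.37 +$171.40 interest = $6,081.77; pay $1,185.58 → $4,896.19
Installment 5: $4,896.19 +$141.99 interest = $5,038.18; pay $1,321.64 → $3,716.54
Installment 6: $3,716.54 +$107.78 interest = $3,824.32; pay $1,457.70 → $2,366.62
Installment 7: $2,366.62 +$68.63 interest = $2,435.25; pay $1,593.76 → $841.49
Installment 8: $841.49 +$24.40 interest = $865.89; pay $865.89 → $0.00
Total paid: $9,164.95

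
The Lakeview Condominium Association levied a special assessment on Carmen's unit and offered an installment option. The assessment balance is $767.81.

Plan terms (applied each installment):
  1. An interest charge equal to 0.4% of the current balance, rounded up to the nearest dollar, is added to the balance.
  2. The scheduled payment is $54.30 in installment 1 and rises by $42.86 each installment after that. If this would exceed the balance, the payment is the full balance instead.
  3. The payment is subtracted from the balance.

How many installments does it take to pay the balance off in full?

6

# | Opening | Interest | Payment | End bal
1 | $767.81 | $4.00 | $54.30 | $717.51
2 | $717.51 | $3.00 | $97.16 | $623.35
3 | $623.35 | $3.00 | $140.02 | $486.33
4 | $486.33 | $2.00 | $182.88 | $305.45
5 | $305.45 | $2.00 | $225.74 | $81.71
6 | $81.71 | $1.00 | $82.71 | $0.00
Balance reaches $0.00 in installment 6.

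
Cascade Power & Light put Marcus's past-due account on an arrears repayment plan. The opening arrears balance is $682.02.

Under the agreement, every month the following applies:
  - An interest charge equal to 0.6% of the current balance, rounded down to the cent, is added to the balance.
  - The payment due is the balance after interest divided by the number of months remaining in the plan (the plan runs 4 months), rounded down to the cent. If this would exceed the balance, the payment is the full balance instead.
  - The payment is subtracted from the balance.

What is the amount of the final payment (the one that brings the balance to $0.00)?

Month 1: opening $682.02; interest $4.09 → $686.11; payment $171.52; balance $514.59
Month 2: opening $514.59; interest $3.08 → $517.67; payment $172.55; balance $345.12
Month 3: opening $345.12; interest $2.07 → $347.19; payment $173.59; balance $173.60
Month 4: opening $173.60; interest $1.04 → $174.64; payment $174.64; balance $0.00

$174.64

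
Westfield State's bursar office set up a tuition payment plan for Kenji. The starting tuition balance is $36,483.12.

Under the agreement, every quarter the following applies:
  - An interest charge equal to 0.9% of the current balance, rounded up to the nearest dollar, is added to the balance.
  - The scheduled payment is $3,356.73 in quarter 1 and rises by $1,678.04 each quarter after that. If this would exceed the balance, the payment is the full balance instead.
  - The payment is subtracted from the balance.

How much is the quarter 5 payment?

Quarter 1: opening $36,483.12; interest $329.00 → $36,812.12; payment $3,356.73; balance $33,455.39
Quarter 2: opening $33,455.39; interest $302.00 → $33,757.39; payment $5,034.77; balance $28,722.62
Quarter 3: opening $28,722.62; interest $259.00 → $28,981.62; payment $6,712.81; balance $22,268.81
Quarter 4: opening $22,268.81; interest $201.00 → $22,469.81; payment $8,390.85; balance $14,078.96
Quarter 5: opening $14,078.96; interest $127.00 → $14,205.96; payment $10,068.89; balance $4,137.07

$10,068.89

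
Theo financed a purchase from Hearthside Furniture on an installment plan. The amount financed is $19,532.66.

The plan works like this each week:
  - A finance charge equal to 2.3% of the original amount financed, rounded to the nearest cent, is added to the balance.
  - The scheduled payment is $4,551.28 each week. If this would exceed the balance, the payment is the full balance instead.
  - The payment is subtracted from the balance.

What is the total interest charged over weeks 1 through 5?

Week 1: $19,532.66 +$449.25 interest = $19,981.91; pay $4,551.28 → $15,430.63
Week 2: $15,430.63 +$449.25 interest = $15,879.88; pay $4,551.28 → $11,328.60
Week 3: $11,328.60 +$449.25 interest = $11,777.85; pay $4,551.28 → $7,226.57
Week 4: $7,226.57 +$449.25 interest = $7,675.82; pay $4,551.28 → $3,124.54
Week 5: $3,124.54 +$449.25 interest = $3,573.79; pay $3,573.79 → $0.00
Total interest: $449.25 + $449.25 + $449.25 + $449.25 + $449.25 = $2,246.25

$2,246.25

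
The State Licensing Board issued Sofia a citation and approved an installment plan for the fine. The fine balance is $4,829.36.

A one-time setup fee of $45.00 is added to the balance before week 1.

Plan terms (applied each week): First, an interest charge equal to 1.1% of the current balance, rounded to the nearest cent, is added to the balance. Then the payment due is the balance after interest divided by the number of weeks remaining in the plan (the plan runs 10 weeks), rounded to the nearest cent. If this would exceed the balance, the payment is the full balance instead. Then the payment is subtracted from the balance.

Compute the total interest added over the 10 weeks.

Week 1: opening $4,874.36; interest $53.62 → $4,927.98; payment $492.80; balance $4,435.18
Week 2: opening $4,435.18; interest $48.79 → $4,483.97; payment $498.22; balance $3,985.75
Week 3: opening $3,985.75; interest $43.84 → $4,029.59; payment $503.70; balance $3,525.89
Week 4: opening $3,525.89; interest $38.78 → $3,564.67; payment $509.24; balance $3,055.43
Week 5: opening $3,055.43; interest $33.61 → $3,089.04; payment $514.84; balance $2,574.20
Week 6: opening $2,574.20; interest $28.32 → $2,602.52; payment $520.50; balance $2,082.02
Week 7: opening $2,082.02; interest $22.90 → $2,104.92; payment $526.23; balance $1,578.69
Week 8: opening $1,578.69; interest $17.37 → $1,596.06; payment $532.02; balance $1,064.04
Week 9: opening $1,064.04; interest $11.70 → $1,075.74; payment $537.87; balance $537.87
Week 10: opening $537.87; interest $5.92 → $543.79; payment $543.79; balance $0.00
Total interest: $53.62 + $48.79 + $43.84 + $38.78 + $33.61 + $28.32 + $22.90 + $17.37 + $11.70 + $5.92 = $304.85

$304.85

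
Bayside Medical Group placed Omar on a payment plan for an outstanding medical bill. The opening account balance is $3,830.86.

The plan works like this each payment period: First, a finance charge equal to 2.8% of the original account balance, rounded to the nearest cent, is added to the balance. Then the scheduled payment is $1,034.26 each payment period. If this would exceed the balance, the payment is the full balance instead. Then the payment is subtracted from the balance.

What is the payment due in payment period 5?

$230.12

Payment period 1: opening $3,830.86; interest $107.26 → $3,938.12; payment $1,034.26; balance $2,903.86
Payment period 2: opening $2,903.86; interest $107.26 → $3,011.12; payment $1,034.26; balance $1,976.86
Payment period 3: opening $1,976.86; interest $107.26 → $2,084.12; payment $1,034.26; balance $1,049.86
Payment period 4: opening $1,049.86; interest $107.26 → $1,157.12; payment $1,034.26; balance $122.86
Payment period 5: opening $122.86; interest $107.26 → $230.12; payment $230.12; balance $0.00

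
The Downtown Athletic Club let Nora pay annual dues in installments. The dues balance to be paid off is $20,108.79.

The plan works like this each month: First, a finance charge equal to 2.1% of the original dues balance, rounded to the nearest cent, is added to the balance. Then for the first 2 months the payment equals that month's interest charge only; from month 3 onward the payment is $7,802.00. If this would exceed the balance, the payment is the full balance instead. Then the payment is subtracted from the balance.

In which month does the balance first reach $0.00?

Month 1: $20,108.79 +$422.28 interest = $20,531.07; pay $422.28 → $20,108.79
Month 2: $20,108.79 +$422.28 interest = $20,531.07; pay $422.28 → $20,108.79
Month 3: $20,108.79 +$422.28 interest = $20,531.07; pay $7,802.00 → $12,729.07
Month 4: $12,729.07 +$422.28 interest = $13,151.35; pay $7,802.00 → $5,349.35
Month 5: $5,349.35 +$422.28 interest = $5,771.63; pay $5,771.63 → $0.00
Balance reaches $0.00 in month 5.

5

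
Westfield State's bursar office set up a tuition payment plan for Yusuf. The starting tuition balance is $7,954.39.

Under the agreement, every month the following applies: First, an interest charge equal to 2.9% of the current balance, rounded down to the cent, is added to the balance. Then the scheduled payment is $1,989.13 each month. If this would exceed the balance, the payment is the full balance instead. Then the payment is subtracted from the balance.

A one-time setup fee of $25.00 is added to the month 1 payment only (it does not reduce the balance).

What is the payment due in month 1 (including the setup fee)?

Month 1: opening $7,954.39; interest $230.67 → $8,185.06; payment $1,989.13 (+ $25.00 fee); balance $6,195.93

$2,014.13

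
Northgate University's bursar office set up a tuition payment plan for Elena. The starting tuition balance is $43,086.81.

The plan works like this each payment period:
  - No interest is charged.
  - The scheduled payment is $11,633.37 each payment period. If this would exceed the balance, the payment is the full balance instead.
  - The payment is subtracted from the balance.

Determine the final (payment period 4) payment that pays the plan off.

# | Opening | Payment | End bal
1 | $43,086.81 | $11,633.37 | $31,453.44
2 | $31,453.44 | $11,633.37 | $19,820.07
3 | $19,820.07 | $11,633.37 | $8,186.70
4 | $8,186.70 | $8,186.70 | $0.00

$8,186.70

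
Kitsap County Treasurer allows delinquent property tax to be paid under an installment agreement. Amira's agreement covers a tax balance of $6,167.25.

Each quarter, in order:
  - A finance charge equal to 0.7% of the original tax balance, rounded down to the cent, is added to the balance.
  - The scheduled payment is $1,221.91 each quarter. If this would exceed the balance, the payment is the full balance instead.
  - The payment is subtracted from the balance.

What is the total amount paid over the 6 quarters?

# | Opening | Interest | Payment | End bal
1 | $6,167.25 | $43.17 | $1,221.91 | $4,988.51
2 | $4,988.51 | $43.17 | $1,221.91 | $3,809.77
3 | $3,809.77 | $43.17 | $1,221.91 | $2,631.03
4 | $2,631.03 | $43.17 | $1,221.91 | $1,452.29
5 | $1,452.29 | $43.17 | $1,221.91 | $273.55
6 | $273.55 | $43.17 | $316.72 | $0.00
Total paid: $6,426.27

$6,426.27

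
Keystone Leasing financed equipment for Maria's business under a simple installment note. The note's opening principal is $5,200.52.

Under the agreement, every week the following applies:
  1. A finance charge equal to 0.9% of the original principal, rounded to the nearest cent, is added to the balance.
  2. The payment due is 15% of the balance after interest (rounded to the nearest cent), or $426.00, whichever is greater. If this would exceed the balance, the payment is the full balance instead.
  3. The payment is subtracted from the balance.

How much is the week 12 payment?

$226.62

Week 1: opening $5,200.52; interest $46.80 → $5,247.32; payment $787.10; balance $4,460.22
Week 2: opening $4,460.22; interest $46.80 → $4,507.02; payment $676.05; balance $3,830.97
Week 3: opening $3,830.97; interest $46.80 → $3,877.77; payment $581.67; balance $3,296.10
Week 4: opening $3,296.10; interest $46.80 → $3,342.90; payment $501.44; balance $2,841.46
Week 5: opening $2,841.46; interest $46.80 → $2,888.26; payment $433.24; balance $2,455.02
Week 6: opening $2,455.02; interest $46.80 → $2,501.82; payment $426.00; balance $2,075.82
Week 7: opening $2,075.82; interest $46.80 → $2,122.62; payment $426.00; balance $1,696.62
Week 8: opening $1,696.62; interest $46.80 → $1,743.42; payment $426.00; balance $1,317.42
Week 9: opening $1,317.42; interest $46.80 → $1,364.22; payment $426.00; balance $938.22
Week 10: opening $938.22; interest $46.80 → $985.02; payment $426.00; balance $559.02
Week 11: opening $559.02; interest $46.80 → $605.82; payment $426.00; balance $179.82
Week 12: opening $179.82; interest $46.80 → $226.62; payment $226.62; balance $0.00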